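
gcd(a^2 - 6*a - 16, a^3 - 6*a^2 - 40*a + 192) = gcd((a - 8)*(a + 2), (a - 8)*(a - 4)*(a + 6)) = a - 8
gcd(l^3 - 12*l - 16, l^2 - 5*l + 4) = l - 4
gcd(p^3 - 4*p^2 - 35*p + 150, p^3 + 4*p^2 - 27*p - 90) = p^2 + p - 30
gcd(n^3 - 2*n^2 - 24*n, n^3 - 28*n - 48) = n^2 - 2*n - 24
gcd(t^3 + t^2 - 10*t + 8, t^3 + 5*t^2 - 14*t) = t - 2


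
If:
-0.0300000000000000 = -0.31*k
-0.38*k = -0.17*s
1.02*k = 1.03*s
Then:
No Solution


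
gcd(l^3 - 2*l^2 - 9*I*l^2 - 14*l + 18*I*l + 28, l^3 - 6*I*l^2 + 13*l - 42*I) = l^2 - 9*I*l - 14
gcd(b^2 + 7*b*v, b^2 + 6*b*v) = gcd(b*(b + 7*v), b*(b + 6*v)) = b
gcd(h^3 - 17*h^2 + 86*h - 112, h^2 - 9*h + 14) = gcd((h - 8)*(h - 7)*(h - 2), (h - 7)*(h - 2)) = h^2 - 9*h + 14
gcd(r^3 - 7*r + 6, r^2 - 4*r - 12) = 1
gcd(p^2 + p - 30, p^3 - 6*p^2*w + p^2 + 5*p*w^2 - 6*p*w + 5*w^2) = 1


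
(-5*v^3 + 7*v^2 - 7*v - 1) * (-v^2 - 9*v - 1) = 5*v^5 + 38*v^4 - 51*v^3 + 57*v^2 + 16*v + 1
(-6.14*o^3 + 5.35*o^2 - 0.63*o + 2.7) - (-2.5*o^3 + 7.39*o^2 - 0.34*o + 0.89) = -3.64*o^3 - 2.04*o^2 - 0.29*o + 1.81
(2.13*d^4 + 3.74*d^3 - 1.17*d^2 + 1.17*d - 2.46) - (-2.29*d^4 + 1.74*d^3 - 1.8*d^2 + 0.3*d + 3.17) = 4.42*d^4 + 2.0*d^3 + 0.63*d^2 + 0.87*d - 5.63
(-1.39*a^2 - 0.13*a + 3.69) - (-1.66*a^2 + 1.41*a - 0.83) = 0.27*a^2 - 1.54*a + 4.52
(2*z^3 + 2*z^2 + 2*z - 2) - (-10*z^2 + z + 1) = 2*z^3 + 12*z^2 + z - 3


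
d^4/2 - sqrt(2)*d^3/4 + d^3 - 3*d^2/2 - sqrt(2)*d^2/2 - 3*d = d*(d/2 + 1)*(d - 3*sqrt(2)/2)*(d + sqrt(2))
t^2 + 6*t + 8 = (t + 2)*(t + 4)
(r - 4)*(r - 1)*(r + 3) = r^3 - 2*r^2 - 11*r + 12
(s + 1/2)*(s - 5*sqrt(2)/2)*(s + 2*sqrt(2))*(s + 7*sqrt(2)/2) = s^4 + s^3/2 + 3*sqrt(2)*s^3 - 27*s^2/2 + 3*sqrt(2)*s^2/2 - 35*sqrt(2)*s - 27*s/4 - 35*sqrt(2)/2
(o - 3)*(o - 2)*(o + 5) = o^3 - 19*o + 30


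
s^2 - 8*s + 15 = (s - 5)*(s - 3)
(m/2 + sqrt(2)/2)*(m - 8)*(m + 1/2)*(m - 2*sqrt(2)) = m^4/2 - 15*m^3/4 - sqrt(2)*m^3/2 - 4*m^2 + 15*sqrt(2)*m^2/4 + 2*sqrt(2)*m + 15*m + 8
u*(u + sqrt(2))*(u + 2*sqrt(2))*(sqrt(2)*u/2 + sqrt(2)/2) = sqrt(2)*u^4/2 + sqrt(2)*u^3/2 + 3*u^3 + 2*sqrt(2)*u^2 + 3*u^2 + 2*sqrt(2)*u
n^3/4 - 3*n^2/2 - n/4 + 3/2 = (n/4 + 1/4)*(n - 6)*(n - 1)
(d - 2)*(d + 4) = d^2 + 2*d - 8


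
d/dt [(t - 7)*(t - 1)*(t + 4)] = 3*t^2 - 8*t - 25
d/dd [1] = 0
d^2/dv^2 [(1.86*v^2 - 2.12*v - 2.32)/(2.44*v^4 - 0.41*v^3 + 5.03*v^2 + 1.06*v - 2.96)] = (66.442176*v^8 - 162.624048*v^7 - 287.344444*v^6 - 146.353944*v^5 - 130.8192*v^4 - 414.233936*v^3 - 350.17752*v^2 - 246.71088*v - 55.007808)/(14.526784*v^12 - 7.322928*v^11 + 91.070316*v^10 - 11.328545*v^9 + 128.508705*v^8 + 65.239107*v^7 - 97.092709*v^6 + 69.766818*v^5 - 135.86346*v^4 - 104.27852*v^3 + 122.234976*v^2 + 27.861888*v - 25.934336)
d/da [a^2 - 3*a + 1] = 2*a - 3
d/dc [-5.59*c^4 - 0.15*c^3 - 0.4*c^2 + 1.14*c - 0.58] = -22.36*c^3 - 0.45*c^2 - 0.8*c + 1.14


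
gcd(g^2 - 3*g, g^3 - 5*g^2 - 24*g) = g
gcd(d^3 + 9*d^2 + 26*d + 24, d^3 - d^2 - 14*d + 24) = d + 4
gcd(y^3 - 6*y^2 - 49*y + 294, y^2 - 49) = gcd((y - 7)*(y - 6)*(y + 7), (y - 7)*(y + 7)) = y^2 - 49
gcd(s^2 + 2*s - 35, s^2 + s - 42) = s + 7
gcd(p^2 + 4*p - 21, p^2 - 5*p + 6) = p - 3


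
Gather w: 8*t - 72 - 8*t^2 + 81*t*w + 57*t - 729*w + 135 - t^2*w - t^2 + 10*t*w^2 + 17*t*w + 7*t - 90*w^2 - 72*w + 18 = -9*t^2 + 72*t + w^2*(10*t - 90) + w*(-t^2 + 98*t - 801) + 81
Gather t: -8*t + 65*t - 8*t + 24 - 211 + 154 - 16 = 49*t - 49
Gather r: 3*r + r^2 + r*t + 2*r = r^2 + r*(t + 5)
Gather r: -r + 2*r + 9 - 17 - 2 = r - 10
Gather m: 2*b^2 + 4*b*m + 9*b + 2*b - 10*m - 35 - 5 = 2*b^2 + 11*b + m*(4*b - 10) - 40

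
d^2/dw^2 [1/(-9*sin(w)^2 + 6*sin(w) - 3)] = 2*(18*sin(w)^4 - 9*sin(w)^3 - 31*sin(w)^2 + 19*sin(w) - 1)/(3*(3*sin(w)^2 - 2*sin(w) + 1)^3)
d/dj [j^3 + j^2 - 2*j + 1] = 3*j^2 + 2*j - 2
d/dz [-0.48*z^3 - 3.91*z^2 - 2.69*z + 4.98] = -1.44*z^2 - 7.82*z - 2.69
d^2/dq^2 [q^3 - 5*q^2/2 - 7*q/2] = 6*q - 5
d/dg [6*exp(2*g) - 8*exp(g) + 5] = (12*exp(g) - 8)*exp(g)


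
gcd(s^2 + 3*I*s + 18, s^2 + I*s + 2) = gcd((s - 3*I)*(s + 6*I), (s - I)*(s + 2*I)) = 1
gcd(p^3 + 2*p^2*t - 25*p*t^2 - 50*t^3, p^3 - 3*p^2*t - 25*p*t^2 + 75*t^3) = p^2 - 25*t^2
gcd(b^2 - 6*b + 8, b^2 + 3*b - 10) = b - 2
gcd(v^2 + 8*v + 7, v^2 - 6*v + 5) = 1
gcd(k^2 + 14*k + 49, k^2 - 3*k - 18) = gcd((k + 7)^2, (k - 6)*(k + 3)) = 1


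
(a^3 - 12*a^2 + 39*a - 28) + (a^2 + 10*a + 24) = a^3 - 11*a^2 + 49*a - 4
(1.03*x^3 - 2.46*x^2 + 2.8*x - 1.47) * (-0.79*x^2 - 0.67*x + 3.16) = -0.8137*x^5 + 1.2533*x^4 + 2.691*x^3 - 8.4883*x^2 + 9.8329*x - 4.6452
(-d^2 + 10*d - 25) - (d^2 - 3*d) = -2*d^2 + 13*d - 25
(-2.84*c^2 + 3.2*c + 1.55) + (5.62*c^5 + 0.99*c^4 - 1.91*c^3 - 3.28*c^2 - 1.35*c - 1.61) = 5.62*c^5 + 0.99*c^4 - 1.91*c^3 - 6.12*c^2 + 1.85*c - 0.0600000000000001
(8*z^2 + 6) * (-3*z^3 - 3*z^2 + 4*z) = -24*z^5 - 24*z^4 + 14*z^3 - 18*z^2 + 24*z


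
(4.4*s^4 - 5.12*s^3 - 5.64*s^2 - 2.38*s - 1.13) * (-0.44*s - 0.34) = -1.936*s^5 + 0.7568*s^4 + 4.2224*s^3 + 2.9648*s^2 + 1.3064*s + 0.3842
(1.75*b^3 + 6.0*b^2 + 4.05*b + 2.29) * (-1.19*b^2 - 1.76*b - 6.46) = -2.0825*b^5 - 10.22*b^4 - 26.6845*b^3 - 48.6131*b^2 - 30.1934*b - 14.7934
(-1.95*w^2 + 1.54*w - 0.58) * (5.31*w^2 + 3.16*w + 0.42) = -10.3545*w^4 + 2.0154*w^3 + 0.967600000000001*w^2 - 1.186*w - 0.2436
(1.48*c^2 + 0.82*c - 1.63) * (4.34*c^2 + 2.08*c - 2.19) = 6.4232*c^4 + 6.6372*c^3 - 8.6098*c^2 - 5.1862*c + 3.5697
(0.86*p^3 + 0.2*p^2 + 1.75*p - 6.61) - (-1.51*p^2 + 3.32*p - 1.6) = 0.86*p^3 + 1.71*p^2 - 1.57*p - 5.01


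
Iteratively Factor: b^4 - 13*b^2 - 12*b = (b + 3)*(b^3 - 3*b^2 - 4*b) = b*(b + 3)*(b^2 - 3*b - 4) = b*(b + 1)*(b + 3)*(b - 4)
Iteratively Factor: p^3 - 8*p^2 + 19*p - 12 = (p - 3)*(p^2 - 5*p + 4) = (p - 3)*(p - 1)*(p - 4)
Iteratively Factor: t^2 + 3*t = (t)*(t + 3)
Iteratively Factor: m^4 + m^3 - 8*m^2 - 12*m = (m - 3)*(m^3 + 4*m^2 + 4*m) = m*(m - 3)*(m^2 + 4*m + 4) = m*(m - 3)*(m + 2)*(m + 2)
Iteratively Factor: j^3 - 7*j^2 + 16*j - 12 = (j - 2)*(j^2 - 5*j + 6) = (j - 3)*(j - 2)*(j - 2)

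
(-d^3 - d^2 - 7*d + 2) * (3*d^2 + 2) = -3*d^5 - 3*d^4 - 23*d^3 + 4*d^2 - 14*d + 4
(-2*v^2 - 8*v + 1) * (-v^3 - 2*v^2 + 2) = 2*v^5 + 12*v^4 + 15*v^3 - 6*v^2 - 16*v + 2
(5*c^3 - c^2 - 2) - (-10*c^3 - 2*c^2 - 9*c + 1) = 15*c^3 + c^2 + 9*c - 3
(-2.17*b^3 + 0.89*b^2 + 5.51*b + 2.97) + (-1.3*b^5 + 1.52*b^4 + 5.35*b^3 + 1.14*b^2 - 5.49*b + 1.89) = -1.3*b^5 + 1.52*b^4 + 3.18*b^3 + 2.03*b^2 + 0.0199999999999996*b + 4.86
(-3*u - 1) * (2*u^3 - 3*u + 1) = -6*u^4 - 2*u^3 + 9*u^2 - 1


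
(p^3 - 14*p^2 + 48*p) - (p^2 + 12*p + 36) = p^3 - 15*p^2 + 36*p - 36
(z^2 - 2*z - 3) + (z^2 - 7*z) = 2*z^2 - 9*z - 3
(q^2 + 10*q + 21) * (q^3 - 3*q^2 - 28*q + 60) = q^5 + 7*q^4 - 37*q^3 - 283*q^2 + 12*q + 1260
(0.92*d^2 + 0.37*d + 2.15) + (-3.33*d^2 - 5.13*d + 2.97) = -2.41*d^2 - 4.76*d + 5.12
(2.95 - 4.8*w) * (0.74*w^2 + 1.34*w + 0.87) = -3.552*w^3 - 4.249*w^2 - 0.223*w + 2.5665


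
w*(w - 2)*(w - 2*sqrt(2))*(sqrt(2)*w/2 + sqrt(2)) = sqrt(2)*w^4/2 - 2*w^3 - 2*sqrt(2)*w^2 + 8*w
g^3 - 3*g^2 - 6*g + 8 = (g - 4)*(g - 1)*(g + 2)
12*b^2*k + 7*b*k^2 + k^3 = k*(3*b + k)*(4*b + k)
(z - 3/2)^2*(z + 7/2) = z^3 + z^2/2 - 33*z/4 + 63/8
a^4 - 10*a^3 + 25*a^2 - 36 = (a - 6)*(a - 3)*(a - 2)*(a + 1)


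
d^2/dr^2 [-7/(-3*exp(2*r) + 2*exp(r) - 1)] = 14*((1 - 6*exp(r))*(3*exp(2*r) - 2*exp(r) + 1) + 4*(3*exp(r) - 1)^2*exp(r))*exp(r)/(3*exp(2*r) - 2*exp(r) + 1)^3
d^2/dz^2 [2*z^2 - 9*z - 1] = 4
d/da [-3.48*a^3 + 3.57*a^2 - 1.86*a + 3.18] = -10.44*a^2 + 7.14*a - 1.86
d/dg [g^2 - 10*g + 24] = 2*g - 10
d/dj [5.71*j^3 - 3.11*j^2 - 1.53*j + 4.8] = 17.13*j^2 - 6.22*j - 1.53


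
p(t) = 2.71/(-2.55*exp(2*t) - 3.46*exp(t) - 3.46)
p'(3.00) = 0.00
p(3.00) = 0.00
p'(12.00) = 0.00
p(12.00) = 0.00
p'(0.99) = 0.13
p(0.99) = -0.09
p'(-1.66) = 0.13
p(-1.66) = -0.64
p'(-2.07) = 0.09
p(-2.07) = -0.69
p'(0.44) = 0.21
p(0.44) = -0.18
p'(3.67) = 0.00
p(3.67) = -0.00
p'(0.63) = 0.18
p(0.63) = -0.14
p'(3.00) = 0.00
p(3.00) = -0.00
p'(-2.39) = 0.07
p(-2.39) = -0.71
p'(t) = 2.71*(5.1*exp(2*t) + 3.46*exp(t))/(-2.55*exp(2*t) - 3.46*exp(t) - 3.46)^2 = (13.821*exp(t) + 9.3766)*exp(t)/(2.55*exp(2*t) + 3.46*exp(t) + 3.46)^2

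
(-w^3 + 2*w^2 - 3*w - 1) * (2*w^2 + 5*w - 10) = -2*w^5 - w^4 + 14*w^3 - 37*w^2 + 25*w + 10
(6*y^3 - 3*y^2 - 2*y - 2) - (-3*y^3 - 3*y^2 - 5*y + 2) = 9*y^3 + 3*y - 4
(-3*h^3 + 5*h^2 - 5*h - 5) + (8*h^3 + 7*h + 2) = 5*h^3 + 5*h^2 + 2*h - 3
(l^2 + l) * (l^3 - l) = l^5 + l^4 - l^3 - l^2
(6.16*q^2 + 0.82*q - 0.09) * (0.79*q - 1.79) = 4.8664*q^3 - 10.3786*q^2 - 1.5389*q + 0.1611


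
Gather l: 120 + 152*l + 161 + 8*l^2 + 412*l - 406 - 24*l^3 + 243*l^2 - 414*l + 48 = -24*l^3 + 251*l^2 + 150*l - 77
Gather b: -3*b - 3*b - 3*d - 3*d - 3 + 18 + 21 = -6*b - 6*d + 36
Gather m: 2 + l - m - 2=l - m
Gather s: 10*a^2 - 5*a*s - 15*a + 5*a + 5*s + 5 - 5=10*a^2 - 10*a + s*(5 - 5*a)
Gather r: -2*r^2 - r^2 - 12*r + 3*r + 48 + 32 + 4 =-3*r^2 - 9*r + 84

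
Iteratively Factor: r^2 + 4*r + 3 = (r + 1)*(r + 3)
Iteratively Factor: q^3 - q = (q - 1)*(q^2 + q) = (q - 1)*(q + 1)*(q)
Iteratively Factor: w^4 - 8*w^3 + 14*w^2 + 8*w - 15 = (w - 3)*(w^3 - 5*w^2 - w + 5) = (w - 5)*(w - 3)*(w^2 - 1) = (w - 5)*(w - 3)*(w - 1)*(w + 1)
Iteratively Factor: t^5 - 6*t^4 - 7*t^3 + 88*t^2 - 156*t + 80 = (t - 2)*(t^4 - 4*t^3 - 15*t^2 + 58*t - 40) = (t - 2)*(t + 4)*(t^3 - 8*t^2 + 17*t - 10) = (t - 5)*(t - 2)*(t + 4)*(t^2 - 3*t + 2) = (t - 5)*(t - 2)*(t - 1)*(t + 4)*(t - 2)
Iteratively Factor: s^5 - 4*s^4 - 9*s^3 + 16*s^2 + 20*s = (s + 1)*(s^4 - 5*s^3 - 4*s^2 + 20*s) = s*(s + 1)*(s^3 - 5*s^2 - 4*s + 20) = s*(s - 5)*(s + 1)*(s^2 - 4) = s*(s - 5)*(s - 2)*(s + 1)*(s + 2)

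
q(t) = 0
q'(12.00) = 0.00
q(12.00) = 0.00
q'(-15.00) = 0.00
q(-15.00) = 0.00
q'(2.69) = 0.00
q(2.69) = 0.00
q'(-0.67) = 0.00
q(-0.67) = 0.00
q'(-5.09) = 0.00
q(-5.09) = 0.00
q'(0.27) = 0.00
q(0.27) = 0.00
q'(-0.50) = 0.00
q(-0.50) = 0.00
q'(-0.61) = 0.00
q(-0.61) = 0.00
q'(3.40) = 0.00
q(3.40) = 0.00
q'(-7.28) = 0.00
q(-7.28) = 0.00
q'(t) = 0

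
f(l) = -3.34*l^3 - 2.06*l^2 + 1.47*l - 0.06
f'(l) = -10.02*l^2 - 4.12*l + 1.47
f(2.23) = -44.07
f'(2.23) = -57.55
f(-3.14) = 78.42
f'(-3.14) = -84.39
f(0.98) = -3.74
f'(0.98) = -12.19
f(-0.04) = -0.12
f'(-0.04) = 1.62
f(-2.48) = 34.57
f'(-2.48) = -49.94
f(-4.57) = 268.98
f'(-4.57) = -188.97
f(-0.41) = -0.78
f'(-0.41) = 1.47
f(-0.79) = -0.86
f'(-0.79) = -1.53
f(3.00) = -104.37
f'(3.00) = -101.07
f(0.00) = -0.06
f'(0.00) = 1.47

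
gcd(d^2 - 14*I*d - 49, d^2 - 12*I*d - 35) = d - 7*I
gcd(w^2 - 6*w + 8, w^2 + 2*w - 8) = w - 2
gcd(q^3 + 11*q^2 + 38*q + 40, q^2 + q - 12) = q + 4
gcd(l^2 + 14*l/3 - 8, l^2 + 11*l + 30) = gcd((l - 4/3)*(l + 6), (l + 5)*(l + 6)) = l + 6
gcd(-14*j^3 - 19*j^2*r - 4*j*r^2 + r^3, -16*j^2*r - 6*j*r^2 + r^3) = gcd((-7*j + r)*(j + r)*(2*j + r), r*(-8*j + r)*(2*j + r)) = 2*j + r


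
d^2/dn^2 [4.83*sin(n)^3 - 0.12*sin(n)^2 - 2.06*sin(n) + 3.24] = -1.5625*sin(n) + 10.8675*sin(3*n) - 0.24*cos(2*n)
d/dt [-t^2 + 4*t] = 4 - 2*t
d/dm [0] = 0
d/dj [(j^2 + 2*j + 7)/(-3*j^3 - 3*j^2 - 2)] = (3*j^4 + 12*j^3 + 69*j^2 + 38*j - 4)/(9*j^6 + 18*j^5 + 9*j^4 + 12*j^3 + 12*j^2 + 4)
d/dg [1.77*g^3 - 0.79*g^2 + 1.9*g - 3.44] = 5.31*g^2 - 1.58*g + 1.9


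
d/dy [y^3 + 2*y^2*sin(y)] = y*(2*y*cos(y) + 3*y + 4*sin(y))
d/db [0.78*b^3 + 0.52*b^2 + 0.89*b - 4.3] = 2.34*b^2 + 1.04*b + 0.89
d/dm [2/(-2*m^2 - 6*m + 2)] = (2*m + 3)/(m^2 + 3*m - 1)^2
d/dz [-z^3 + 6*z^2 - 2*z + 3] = -3*z^2 + 12*z - 2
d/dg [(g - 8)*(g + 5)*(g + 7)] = 3*g^2 + 8*g - 61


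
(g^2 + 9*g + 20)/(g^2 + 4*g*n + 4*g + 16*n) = (g + 5)/(g + 4*n)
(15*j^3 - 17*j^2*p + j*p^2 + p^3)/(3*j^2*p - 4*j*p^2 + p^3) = (5*j + p)/p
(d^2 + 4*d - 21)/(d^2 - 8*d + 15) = (d + 7)/(d - 5)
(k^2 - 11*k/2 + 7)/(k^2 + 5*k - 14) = (k - 7/2)/(k + 7)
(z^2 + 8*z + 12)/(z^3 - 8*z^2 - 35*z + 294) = (z + 2)/(z^2 - 14*z + 49)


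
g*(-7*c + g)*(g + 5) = -7*c*g^2 - 35*c*g + g^3 + 5*g^2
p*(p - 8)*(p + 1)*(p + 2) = p^4 - 5*p^3 - 22*p^2 - 16*p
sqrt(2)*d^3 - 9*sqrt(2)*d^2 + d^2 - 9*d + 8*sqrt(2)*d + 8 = (d - 8)*(d - 1)*(sqrt(2)*d + 1)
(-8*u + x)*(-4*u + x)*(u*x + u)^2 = 32*u^4*x^2 + 64*u^4*x + 32*u^4 - 12*u^3*x^3 - 24*u^3*x^2 - 12*u^3*x + u^2*x^4 + 2*u^2*x^3 + u^2*x^2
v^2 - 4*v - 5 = (v - 5)*(v + 1)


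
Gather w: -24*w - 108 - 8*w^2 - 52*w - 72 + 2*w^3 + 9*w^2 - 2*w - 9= 2*w^3 + w^2 - 78*w - 189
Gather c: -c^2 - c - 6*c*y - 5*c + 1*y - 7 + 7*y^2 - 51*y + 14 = -c^2 + c*(-6*y - 6) + 7*y^2 - 50*y + 7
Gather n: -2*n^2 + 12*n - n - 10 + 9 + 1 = -2*n^2 + 11*n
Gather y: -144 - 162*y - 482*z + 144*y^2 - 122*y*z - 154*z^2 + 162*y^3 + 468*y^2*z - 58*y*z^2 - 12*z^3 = 162*y^3 + y^2*(468*z + 144) + y*(-58*z^2 - 122*z - 162) - 12*z^3 - 154*z^2 - 482*z - 144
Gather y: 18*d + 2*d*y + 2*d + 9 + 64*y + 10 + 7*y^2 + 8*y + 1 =20*d + 7*y^2 + y*(2*d + 72) + 20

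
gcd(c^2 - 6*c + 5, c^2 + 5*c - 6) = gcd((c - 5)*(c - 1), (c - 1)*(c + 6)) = c - 1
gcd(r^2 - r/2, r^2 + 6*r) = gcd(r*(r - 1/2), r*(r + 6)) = r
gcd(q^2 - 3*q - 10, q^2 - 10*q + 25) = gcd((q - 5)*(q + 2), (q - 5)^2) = q - 5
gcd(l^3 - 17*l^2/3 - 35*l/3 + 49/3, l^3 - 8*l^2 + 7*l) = l^2 - 8*l + 7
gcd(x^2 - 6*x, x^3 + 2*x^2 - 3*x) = x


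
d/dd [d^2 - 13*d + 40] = 2*d - 13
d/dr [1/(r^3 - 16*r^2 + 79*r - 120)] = (-3*r^2 + 32*r - 79)/(r^3 - 16*r^2 + 79*r - 120)^2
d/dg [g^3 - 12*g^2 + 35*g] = 3*g^2 - 24*g + 35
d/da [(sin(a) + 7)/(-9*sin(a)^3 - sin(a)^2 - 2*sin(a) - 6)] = (18*sin(a)^3 + 190*sin(a)^2 + 14*sin(a) + 8)*cos(a)/(9*sin(a)^3 + sin(a)^2 + 2*sin(a) + 6)^2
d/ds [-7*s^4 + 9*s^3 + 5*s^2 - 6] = s*(-28*s^2 + 27*s + 10)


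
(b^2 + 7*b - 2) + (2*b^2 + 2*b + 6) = 3*b^2 + 9*b + 4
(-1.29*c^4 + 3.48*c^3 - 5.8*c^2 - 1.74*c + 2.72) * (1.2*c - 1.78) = -1.548*c^5 + 6.4722*c^4 - 13.1544*c^3 + 8.236*c^2 + 6.3612*c - 4.8416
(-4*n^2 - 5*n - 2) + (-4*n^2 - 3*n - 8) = -8*n^2 - 8*n - 10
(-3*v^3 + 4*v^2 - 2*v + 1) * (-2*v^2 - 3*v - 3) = 6*v^5 + v^4 + v^3 - 8*v^2 + 3*v - 3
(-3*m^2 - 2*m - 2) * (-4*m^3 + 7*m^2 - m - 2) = 12*m^5 - 13*m^4 - 3*m^3 - 6*m^2 + 6*m + 4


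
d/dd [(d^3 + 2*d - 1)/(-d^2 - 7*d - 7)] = (-d^4 - 14*d^3 - 19*d^2 - 2*d - 21)/(d^4 + 14*d^3 + 63*d^2 + 98*d + 49)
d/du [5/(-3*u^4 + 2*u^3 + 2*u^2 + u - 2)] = 5*(12*u^3 - 6*u^2 - 4*u - 1)/(-3*u^4 + 2*u^3 + 2*u^2 + u - 2)^2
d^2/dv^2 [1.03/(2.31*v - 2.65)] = 10.992366/(2.31*v - 2.65)^3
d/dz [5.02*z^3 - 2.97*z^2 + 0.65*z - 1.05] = 15.06*z^2 - 5.94*z + 0.65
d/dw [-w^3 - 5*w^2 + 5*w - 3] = -3*w^2 - 10*w + 5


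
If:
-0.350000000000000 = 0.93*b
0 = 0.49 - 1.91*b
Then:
No Solution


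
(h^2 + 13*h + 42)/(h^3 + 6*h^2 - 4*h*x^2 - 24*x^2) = (-h - 7)/(-h^2 + 4*x^2)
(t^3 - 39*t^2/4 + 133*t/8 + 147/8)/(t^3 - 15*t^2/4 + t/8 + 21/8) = (t - 7)/(t - 1)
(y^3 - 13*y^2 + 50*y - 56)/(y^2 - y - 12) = (y^2 - 9*y + 14)/(y + 3)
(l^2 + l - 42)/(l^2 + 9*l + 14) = (l - 6)/(l + 2)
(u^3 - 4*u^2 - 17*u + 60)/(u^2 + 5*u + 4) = (u^2 - 8*u + 15)/(u + 1)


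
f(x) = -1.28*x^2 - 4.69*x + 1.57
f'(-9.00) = 18.35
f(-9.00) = -59.90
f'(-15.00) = 33.71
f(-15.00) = -216.08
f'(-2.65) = 2.09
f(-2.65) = 5.01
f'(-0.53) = -3.33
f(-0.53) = 3.70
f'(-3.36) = 3.91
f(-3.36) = 2.88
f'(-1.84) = 0.02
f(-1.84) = 5.87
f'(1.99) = -9.78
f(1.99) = -12.83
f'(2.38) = -10.78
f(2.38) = -16.84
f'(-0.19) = -4.20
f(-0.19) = 2.41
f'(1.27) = -7.94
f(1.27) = -6.45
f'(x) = -2.56*x - 4.69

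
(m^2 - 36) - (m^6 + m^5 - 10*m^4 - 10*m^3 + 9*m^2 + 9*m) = -m^6 - m^5 + 10*m^4 + 10*m^3 - 8*m^2 - 9*m - 36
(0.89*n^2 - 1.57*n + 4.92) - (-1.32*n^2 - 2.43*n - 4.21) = 2.21*n^2 + 0.86*n + 9.13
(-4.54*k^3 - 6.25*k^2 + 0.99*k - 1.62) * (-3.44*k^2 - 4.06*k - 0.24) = 15.6176*k^5 + 39.9324*k^4 + 23.059*k^3 + 3.0534*k^2 + 6.3396*k + 0.3888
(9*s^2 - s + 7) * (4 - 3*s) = -27*s^3 + 39*s^2 - 25*s + 28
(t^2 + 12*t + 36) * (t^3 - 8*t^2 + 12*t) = t^5 + 4*t^4 - 48*t^3 - 144*t^2 + 432*t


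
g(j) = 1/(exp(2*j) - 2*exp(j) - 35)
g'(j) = (-2*exp(2*j) + 2*exp(j))/(exp(2*j) - 2*exp(j) - 35)^2 = 2*(1 - exp(j))*exp(j)/(-exp(2*j) + 2*exp(j) + 35)^2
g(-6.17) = -0.03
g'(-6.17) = 0.00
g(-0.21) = -0.03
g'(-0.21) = 0.00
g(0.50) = -0.03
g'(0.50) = -0.00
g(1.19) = -0.03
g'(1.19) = -0.02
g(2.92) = 0.00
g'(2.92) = -0.01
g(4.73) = 0.00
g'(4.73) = -0.00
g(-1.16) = -0.03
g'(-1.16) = 0.00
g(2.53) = 0.01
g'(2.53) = -0.03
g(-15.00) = -0.03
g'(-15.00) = 0.00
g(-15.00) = -0.03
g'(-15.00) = 0.00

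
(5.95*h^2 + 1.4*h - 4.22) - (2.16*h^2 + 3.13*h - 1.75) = 3.79*h^2 - 1.73*h - 2.47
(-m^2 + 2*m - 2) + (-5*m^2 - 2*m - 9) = -6*m^2 - 11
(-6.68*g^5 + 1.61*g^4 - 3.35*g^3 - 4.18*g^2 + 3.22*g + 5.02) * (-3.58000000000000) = 23.9144*g^5 - 5.7638*g^4 + 11.993*g^3 + 14.9644*g^2 - 11.5276*g - 17.9716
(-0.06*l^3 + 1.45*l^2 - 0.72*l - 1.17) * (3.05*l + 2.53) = -0.183*l^4 + 4.2707*l^3 + 1.4725*l^2 - 5.3901*l - 2.9601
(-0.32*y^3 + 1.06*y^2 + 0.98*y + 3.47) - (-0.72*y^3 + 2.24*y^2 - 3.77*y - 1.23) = 0.4*y^3 - 1.18*y^2 + 4.75*y + 4.7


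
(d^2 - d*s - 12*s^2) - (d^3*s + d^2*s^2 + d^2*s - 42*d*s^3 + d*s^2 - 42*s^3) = -d^3*s - d^2*s^2 - d^2*s + d^2 + 42*d*s^3 - d*s^2 - d*s + 42*s^3 - 12*s^2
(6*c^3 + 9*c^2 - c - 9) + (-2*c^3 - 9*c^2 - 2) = 4*c^3 - c - 11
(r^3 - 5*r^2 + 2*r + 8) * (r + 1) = r^4 - 4*r^3 - 3*r^2 + 10*r + 8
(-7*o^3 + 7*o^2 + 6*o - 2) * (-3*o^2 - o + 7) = 21*o^5 - 14*o^4 - 74*o^3 + 49*o^2 + 44*o - 14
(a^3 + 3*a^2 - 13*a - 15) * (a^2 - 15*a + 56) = a^5 - 12*a^4 - 2*a^3 + 348*a^2 - 503*a - 840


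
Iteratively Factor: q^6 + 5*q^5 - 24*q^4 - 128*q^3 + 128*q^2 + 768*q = (q - 3)*(q^5 + 8*q^4 - 128*q^2 - 256*q) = q*(q - 3)*(q^4 + 8*q^3 - 128*q - 256) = q*(q - 3)*(q + 4)*(q^3 + 4*q^2 - 16*q - 64) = q*(q - 3)*(q + 4)^2*(q^2 - 16) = q*(q - 4)*(q - 3)*(q + 4)^2*(q + 4)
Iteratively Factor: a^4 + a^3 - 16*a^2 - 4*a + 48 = (a + 4)*(a^3 - 3*a^2 - 4*a + 12) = (a - 2)*(a + 4)*(a^2 - a - 6) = (a - 2)*(a + 2)*(a + 4)*(a - 3)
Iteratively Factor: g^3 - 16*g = (g + 4)*(g^2 - 4*g) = (g - 4)*(g + 4)*(g)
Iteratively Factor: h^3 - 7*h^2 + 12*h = (h)*(h^2 - 7*h + 12) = h*(h - 4)*(h - 3)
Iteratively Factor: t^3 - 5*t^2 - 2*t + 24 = (t + 2)*(t^2 - 7*t + 12) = (t - 4)*(t + 2)*(t - 3)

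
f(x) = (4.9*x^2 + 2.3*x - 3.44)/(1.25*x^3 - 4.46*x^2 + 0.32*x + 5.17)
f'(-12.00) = -0.01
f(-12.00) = -0.24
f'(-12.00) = -0.01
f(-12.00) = -0.24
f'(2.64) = -38.57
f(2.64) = -17.77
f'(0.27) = 0.82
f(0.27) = -0.50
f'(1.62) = 88.51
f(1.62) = -18.73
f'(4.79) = -1.82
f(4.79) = 2.87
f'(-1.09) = 4.41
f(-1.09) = 0.06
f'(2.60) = -31.39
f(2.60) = -16.38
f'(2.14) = -2.94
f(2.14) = -10.31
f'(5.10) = -1.29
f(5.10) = 2.40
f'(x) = (9.8*x + 2.3)/(1.25*x^3 - 4.46*x^2 + 0.32*x + 5.17) + (-3.75*x^2 + 8.92*x - 0.32)*(4.9*x^2 + 2.3*x - 3.44)/(1.25*x^3 - 4.46*x^2 + 0.32*x + 5.17)^2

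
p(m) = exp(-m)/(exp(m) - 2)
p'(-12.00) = 81377.40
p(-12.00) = -81377.65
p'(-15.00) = 1634508.69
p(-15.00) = -1634508.94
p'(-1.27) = 1.73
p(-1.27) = -2.07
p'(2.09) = -0.05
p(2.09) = 0.02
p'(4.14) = -0.00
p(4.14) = 0.00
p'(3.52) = -0.00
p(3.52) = 0.00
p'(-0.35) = 0.50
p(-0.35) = -1.10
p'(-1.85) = 3.16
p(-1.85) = -3.45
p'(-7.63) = 1029.52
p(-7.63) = -1029.78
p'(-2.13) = 4.19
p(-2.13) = -4.47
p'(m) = -exp(-m)/(exp(m) - 2) - 1/(exp(m) - 2)^2 = 2*(1 - exp(m))*exp(-m)/(exp(2*m) - 4*exp(m) + 4)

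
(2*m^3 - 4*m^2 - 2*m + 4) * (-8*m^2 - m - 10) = -16*m^5 + 30*m^4 + 10*m^2 + 16*m - 40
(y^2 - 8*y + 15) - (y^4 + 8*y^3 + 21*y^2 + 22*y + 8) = -y^4 - 8*y^3 - 20*y^2 - 30*y + 7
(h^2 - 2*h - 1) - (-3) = h^2 - 2*h + 2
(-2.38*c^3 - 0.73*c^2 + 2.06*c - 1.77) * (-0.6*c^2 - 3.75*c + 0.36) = 1.428*c^5 + 9.363*c^4 + 0.6447*c^3 - 6.9258*c^2 + 7.3791*c - 0.6372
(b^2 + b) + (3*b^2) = 4*b^2 + b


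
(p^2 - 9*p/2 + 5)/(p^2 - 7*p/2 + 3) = (2*p - 5)/(2*p - 3)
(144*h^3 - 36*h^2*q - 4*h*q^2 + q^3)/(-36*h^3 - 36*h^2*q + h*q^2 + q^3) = (-4*h + q)/(h + q)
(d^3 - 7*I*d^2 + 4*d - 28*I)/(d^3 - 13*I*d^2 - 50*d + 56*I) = (d + 2*I)/(d - 4*I)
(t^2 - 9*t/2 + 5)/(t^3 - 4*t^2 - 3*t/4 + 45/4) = 2*(t - 2)/(2*t^2 - 3*t - 9)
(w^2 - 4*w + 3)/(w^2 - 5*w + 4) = (w - 3)/(w - 4)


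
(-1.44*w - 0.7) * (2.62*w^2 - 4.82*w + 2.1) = -3.7728*w^3 + 5.1068*w^2 + 0.35*w - 1.47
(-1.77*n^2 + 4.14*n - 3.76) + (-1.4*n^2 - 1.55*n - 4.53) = -3.17*n^2 + 2.59*n - 8.29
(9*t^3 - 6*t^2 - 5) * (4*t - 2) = 36*t^4 - 42*t^3 + 12*t^2 - 20*t + 10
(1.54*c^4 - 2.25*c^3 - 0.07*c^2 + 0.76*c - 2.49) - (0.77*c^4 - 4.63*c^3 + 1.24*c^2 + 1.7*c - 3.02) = 0.77*c^4 + 2.38*c^3 - 1.31*c^2 - 0.94*c + 0.53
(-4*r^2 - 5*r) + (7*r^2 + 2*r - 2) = 3*r^2 - 3*r - 2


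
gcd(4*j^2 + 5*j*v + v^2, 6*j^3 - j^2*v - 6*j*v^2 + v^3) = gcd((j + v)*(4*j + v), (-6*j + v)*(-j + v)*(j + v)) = j + v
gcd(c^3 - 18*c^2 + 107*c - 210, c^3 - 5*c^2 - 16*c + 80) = c - 5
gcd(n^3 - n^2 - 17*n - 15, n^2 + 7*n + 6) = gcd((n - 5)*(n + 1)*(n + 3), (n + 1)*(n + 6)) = n + 1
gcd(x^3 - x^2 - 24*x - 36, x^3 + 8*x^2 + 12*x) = x + 2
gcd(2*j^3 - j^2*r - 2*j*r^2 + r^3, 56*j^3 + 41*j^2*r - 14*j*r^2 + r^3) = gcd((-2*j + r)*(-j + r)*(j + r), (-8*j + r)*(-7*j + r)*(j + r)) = j + r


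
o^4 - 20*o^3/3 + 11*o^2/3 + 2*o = o*(o - 6)*(o - 1)*(o + 1/3)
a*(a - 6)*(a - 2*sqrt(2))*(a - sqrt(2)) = a^4 - 6*a^3 - 3*sqrt(2)*a^3 + 4*a^2 + 18*sqrt(2)*a^2 - 24*a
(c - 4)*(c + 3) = c^2 - c - 12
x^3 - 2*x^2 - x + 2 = (x - 2)*(x - 1)*(x + 1)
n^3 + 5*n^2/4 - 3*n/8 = n*(n - 1/4)*(n + 3/2)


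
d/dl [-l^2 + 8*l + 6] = 8 - 2*l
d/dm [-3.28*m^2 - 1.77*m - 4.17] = -6.56*m - 1.77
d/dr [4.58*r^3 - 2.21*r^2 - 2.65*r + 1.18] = 13.74*r^2 - 4.42*r - 2.65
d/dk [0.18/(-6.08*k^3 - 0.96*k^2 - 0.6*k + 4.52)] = (3.2832*k^2 + 0.3456*k + 0.108)/(6.08*k^3 + 0.96*k^2 + 0.6*k - 4.52)^2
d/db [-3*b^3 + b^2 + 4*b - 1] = -9*b^2 + 2*b + 4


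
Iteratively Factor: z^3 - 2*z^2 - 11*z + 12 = (z - 1)*(z^2 - z - 12) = (z - 4)*(z - 1)*(z + 3)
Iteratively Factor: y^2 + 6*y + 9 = (y + 3)*(y + 3)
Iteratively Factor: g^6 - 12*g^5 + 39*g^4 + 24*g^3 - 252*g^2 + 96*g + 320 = (g - 5)*(g^5 - 7*g^4 + 4*g^3 + 44*g^2 - 32*g - 64) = (g - 5)*(g - 4)*(g^4 - 3*g^3 - 8*g^2 + 12*g + 16) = (g - 5)*(g - 4)*(g + 2)*(g^3 - 5*g^2 + 2*g + 8) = (g - 5)*(g - 4)^2*(g + 2)*(g^2 - g - 2) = (g - 5)*(g - 4)^2*(g + 1)*(g + 2)*(g - 2)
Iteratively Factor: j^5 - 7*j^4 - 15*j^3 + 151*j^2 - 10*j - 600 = (j + 4)*(j^4 - 11*j^3 + 29*j^2 + 35*j - 150) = (j - 5)*(j + 4)*(j^3 - 6*j^2 - j + 30) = (j - 5)*(j - 3)*(j + 4)*(j^2 - 3*j - 10) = (j - 5)*(j - 3)*(j + 2)*(j + 4)*(j - 5)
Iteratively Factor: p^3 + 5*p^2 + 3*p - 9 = (p + 3)*(p^2 + 2*p - 3) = (p - 1)*(p + 3)*(p + 3)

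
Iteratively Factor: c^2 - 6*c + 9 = (c - 3)*(c - 3)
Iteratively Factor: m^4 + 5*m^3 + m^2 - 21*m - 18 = (m + 3)*(m^3 + 2*m^2 - 5*m - 6) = (m - 2)*(m + 3)*(m^2 + 4*m + 3) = (m - 2)*(m + 3)^2*(m + 1)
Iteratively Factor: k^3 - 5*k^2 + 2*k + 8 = (k + 1)*(k^2 - 6*k + 8) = (k - 2)*(k + 1)*(k - 4)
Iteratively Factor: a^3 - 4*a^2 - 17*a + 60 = (a - 5)*(a^2 + a - 12) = (a - 5)*(a + 4)*(a - 3)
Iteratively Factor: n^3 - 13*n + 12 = (n - 3)*(n^2 + 3*n - 4) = (n - 3)*(n + 4)*(n - 1)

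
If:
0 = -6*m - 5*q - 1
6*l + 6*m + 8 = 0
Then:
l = 5*q/6 - 7/6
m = -5*q/6 - 1/6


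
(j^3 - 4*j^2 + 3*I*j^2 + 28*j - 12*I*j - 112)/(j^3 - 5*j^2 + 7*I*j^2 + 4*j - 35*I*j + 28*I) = (j - 4*I)/(j - 1)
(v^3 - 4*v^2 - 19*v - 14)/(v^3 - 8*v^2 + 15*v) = (v^3 - 4*v^2 - 19*v - 14)/(v*(v^2 - 8*v + 15))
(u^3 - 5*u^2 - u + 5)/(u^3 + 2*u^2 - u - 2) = (u - 5)/(u + 2)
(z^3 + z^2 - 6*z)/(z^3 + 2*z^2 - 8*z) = (z + 3)/(z + 4)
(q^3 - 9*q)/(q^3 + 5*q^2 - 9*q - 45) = q/(q + 5)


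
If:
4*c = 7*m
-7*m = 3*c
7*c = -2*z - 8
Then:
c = 0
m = 0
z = -4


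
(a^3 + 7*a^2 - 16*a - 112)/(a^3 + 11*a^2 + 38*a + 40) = (a^2 + 3*a - 28)/(a^2 + 7*a + 10)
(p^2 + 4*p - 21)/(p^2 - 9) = (p + 7)/(p + 3)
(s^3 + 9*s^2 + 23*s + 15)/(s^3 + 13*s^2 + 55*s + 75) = (s + 1)/(s + 5)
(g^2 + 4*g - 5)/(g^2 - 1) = (g + 5)/(g + 1)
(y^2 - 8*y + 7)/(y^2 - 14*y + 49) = (y - 1)/(y - 7)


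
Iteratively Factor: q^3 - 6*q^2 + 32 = (q - 4)*(q^2 - 2*q - 8) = (q - 4)^2*(q + 2)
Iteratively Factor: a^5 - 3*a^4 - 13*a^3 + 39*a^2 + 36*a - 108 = (a - 3)*(a^4 - 13*a^2 + 36) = (a - 3)*(a + 3)*(a^3 - 3*a^2 - 4*a + 12) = (a - 3)^2*(a + 3)*(a^2 - 4) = (a - 3)^2*(a + 2)*(a + 3)*(a - 2)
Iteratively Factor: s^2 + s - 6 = (s + 3)*(s - 2)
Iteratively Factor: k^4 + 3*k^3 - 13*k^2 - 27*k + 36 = (k - 1)*(k^3 + 4*k^2 - 9*k - 36) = (k - 1)*(k + 3)*(k^2 + k - 12) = (k - 1)*(k + 3)*(k + 4)*(k - 3)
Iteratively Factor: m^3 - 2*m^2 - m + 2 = (m + 1)*(m^2 - 3*m + 2) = (m - 2)*(m + 1)*(m - 1)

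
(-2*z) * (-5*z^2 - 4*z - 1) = 10*z^3 + 8*z^2 + 2*z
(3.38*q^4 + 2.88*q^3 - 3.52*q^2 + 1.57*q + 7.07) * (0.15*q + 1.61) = 0.507*q^5 + 5.8738*q^4 + 4.1088*q^3 - 5.4317*q^2 + 3.5882*q + 11.3827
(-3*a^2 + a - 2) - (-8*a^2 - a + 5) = 5*a^2 + 2*a - 7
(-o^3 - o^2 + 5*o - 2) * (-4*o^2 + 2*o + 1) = 4*o^5 + 2*o^4 - 23*o^3 + 17*o^2 + o - 2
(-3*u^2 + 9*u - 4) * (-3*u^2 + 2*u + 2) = 9*u^4 - 33*u^3 + 24*u^2 + 10*u - 8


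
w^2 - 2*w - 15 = (w - 5)*(w + 3)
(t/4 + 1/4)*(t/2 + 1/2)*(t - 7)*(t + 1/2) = t^4/8 - 9*t^3/16 - 31*t^2/16 - 27*t/16 - 7/16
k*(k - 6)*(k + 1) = k^3 - 5*k^2 - 6*k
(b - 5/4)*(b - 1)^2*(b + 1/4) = b^4 - 3*b^3 + 43*b^2/16 - 3*b/8 - 5/16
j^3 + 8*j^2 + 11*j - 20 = (j - 1)*(j + 4)*(j + 5)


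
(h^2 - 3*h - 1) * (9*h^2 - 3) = 9*h^4 - 27*h^3 - 12*h^2 + 9*h + 3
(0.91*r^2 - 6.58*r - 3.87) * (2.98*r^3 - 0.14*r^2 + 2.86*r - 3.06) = 2.7118*r^5 - 19.7358*r^4 - 8.0088*r^3 - 21.0616*r^2 + 9.0666*r + 11.8422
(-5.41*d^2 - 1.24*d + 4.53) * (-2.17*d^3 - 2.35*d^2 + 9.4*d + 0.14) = 11.7397*d^5 + 15.4043*d^4 - 57.7701*d^3 - 23.0589*d^2 + 42.4084*d + 0.6342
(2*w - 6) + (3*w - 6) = 5*w - 12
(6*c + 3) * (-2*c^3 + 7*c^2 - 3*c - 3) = -12*c^4 + 36*c^3 + 3*c^2 - 27*c - 9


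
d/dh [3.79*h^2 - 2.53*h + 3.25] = 7.58*h - 2.53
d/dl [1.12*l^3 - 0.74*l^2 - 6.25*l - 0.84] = 3.36*l^2 - 1.48*l - 6.25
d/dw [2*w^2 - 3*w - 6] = 4*w - 3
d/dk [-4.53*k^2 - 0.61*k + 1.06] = -9.06*k - 0.61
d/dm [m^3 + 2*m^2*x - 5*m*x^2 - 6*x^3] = 3*m^2 + 4*m*x - 5*x^2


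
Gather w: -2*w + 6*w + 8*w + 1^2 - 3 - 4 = 12*w - 6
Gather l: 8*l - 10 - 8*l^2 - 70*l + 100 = -8*l^2 - 62*l + 90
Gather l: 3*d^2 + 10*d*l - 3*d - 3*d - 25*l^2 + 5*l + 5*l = 3*d^2 - 6*d - 25*l^2 + l*(10*d + 10)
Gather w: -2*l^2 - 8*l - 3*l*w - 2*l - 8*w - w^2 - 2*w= -2*l^2 - 10*l - w^2 + w*(-3*l - 10)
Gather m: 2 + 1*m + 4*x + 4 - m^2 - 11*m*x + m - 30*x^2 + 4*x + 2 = -m^2 + m*(2 - 11*x) - 30*x^2 + 8*x + 8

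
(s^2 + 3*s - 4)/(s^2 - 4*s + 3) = (s + 4)/(s - 3)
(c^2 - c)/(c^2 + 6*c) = (c - 1)/(c + 6)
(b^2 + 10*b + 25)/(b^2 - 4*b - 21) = (b^2 + 10*b + 25)/(b^2 - 4*b - 21)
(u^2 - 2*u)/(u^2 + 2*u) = (u - 2)/(u + 2)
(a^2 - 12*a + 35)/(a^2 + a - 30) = (a - 7)/(a + 6)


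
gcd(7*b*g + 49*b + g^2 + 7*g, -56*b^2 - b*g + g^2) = 7*b + g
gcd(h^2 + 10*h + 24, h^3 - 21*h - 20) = h + 4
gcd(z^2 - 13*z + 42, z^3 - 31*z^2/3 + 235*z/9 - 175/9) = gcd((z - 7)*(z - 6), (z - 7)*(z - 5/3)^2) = z - 7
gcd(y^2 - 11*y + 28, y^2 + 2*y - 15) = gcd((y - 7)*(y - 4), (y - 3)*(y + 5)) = 1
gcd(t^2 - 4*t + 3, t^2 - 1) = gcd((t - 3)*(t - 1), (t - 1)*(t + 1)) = t - 1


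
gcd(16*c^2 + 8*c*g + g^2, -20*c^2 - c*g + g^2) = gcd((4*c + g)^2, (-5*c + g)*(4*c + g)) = 4*c + g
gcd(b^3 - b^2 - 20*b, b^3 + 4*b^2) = b^2 + 4*b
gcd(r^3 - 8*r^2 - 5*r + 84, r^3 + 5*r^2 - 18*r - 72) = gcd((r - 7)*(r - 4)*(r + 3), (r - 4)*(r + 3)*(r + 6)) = r^2 - r - 12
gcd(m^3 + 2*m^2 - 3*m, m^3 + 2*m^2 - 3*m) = m^3 + 2*m^2 - 3*m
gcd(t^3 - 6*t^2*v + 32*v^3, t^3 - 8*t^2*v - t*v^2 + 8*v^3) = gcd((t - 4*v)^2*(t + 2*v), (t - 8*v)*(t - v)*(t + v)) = 1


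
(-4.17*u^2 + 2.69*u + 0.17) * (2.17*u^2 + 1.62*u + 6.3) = -9.0489*u^4 - 0.918100000000001*u^3 - 21.5443*u^2 + 17.2224*u + 1.071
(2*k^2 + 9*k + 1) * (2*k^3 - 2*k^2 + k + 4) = 4*k^5 + 14*k^4 - 14*k^3 + 15*k^2 + 37*k + 4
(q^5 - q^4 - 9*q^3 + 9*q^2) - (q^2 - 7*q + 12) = q^5 - q^4 - 9*q^3 + 8*q^2 + 7*q - 12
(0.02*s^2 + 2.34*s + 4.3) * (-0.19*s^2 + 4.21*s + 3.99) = -0.0038*s^4 - 0.3604*s^3 + 9.1142*s^2 + 27.4396*s + 17.157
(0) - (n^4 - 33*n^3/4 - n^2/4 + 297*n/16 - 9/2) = -n^4 + 33*n^3/4 + n^2/4 - 297*n/16 + 9/2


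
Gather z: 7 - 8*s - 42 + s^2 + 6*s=s^2 - 2*s - 35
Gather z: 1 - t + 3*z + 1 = -t + 3*z + 2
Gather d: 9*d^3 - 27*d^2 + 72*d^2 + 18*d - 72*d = 9*d^3 + 45*d^2 - 54*d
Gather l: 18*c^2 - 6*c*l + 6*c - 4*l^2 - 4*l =18*c^2 + 6*c - 4*l^2 + l*(-6*c - 4)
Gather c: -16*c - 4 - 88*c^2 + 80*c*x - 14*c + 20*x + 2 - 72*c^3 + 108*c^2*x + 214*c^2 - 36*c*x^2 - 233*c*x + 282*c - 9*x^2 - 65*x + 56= -72*c^3 + c^2*(108*x + 126) + c*(-36*x^2 - 153*x + 252) - 9*x^2 - 45*x + 54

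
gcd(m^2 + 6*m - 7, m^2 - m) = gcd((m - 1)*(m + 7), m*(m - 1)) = m - 1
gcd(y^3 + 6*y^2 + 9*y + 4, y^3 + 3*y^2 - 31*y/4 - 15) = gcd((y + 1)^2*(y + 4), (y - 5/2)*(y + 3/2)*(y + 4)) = y + 4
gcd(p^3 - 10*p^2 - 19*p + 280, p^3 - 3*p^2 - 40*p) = p^2 - 3*p - 40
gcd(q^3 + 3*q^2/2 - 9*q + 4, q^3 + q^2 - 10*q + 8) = q^2 + 2*q - 8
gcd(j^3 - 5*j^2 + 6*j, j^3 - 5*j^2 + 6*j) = j^3 - 5*j^2 + 6*j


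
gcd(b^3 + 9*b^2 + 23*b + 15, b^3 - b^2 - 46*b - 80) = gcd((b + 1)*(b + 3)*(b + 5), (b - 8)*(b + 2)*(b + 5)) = b + 5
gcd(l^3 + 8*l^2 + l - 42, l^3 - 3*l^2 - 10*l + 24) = l^2 + l - 6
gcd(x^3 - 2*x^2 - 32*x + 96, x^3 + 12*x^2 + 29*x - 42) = x + 6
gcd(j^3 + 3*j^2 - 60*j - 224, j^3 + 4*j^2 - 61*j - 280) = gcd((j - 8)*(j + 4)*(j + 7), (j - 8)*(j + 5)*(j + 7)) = j^2 - j - 56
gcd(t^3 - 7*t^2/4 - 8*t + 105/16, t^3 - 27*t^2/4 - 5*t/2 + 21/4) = t - 3/4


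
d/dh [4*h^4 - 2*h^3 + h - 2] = 16*h^3 - 6*h^2 + 1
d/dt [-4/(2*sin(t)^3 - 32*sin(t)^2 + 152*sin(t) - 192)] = 2*(3*sin(t)^2 - 32*sin(t) + 76)*cos(t)/(sin(t)^3 - 16*sin(t)^2 + 76*sin(t) - 96)^2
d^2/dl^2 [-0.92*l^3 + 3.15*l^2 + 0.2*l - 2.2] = 6.3 - 5.52*l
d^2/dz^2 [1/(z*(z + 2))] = 2*(z^2 + z*(z + 2) + (z + 2)^2)/(z^3*(z + 2)^3)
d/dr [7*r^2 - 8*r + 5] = 14*r - 8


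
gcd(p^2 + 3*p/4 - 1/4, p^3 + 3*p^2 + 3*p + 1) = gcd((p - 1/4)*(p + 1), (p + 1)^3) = p + 1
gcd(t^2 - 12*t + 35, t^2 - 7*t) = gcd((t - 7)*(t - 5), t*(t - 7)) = t - 7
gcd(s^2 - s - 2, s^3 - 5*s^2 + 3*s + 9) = s + 1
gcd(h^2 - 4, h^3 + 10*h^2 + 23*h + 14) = h + 2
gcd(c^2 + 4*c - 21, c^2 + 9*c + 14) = c + 7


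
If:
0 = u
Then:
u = 0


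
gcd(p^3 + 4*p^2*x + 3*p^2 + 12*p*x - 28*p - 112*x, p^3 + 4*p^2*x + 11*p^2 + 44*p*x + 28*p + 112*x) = p^2 + 4*p*x + 7*p + 28*x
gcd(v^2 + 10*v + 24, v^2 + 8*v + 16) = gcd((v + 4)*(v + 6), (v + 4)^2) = v + 4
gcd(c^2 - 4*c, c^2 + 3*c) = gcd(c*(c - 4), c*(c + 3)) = c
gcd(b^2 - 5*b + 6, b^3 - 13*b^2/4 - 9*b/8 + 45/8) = b - 3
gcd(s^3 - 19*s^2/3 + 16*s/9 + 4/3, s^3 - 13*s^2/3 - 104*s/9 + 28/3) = s^2 - 20*s/3 + 4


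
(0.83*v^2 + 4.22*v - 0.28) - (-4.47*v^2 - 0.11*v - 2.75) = 5.3*v^2 + 4.33*v + 2.47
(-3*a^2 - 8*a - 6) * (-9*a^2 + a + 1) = 27*a^4 + 69*a^3 + 43*a^2 - 14*a - 6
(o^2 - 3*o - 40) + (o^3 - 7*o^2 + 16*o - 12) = o^3 - 6*o^2 + 13*o - 52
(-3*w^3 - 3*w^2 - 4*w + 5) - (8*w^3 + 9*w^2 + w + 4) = -11*w^3 - 12*w^2 - 5*w + 1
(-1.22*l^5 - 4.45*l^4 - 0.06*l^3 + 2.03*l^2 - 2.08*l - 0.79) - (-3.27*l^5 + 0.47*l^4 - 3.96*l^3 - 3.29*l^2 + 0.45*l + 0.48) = 2.05*l^5 - 4.92*l^4 + 3.9*l^3 + 5.32*l^2 - 2.53*l - 1.27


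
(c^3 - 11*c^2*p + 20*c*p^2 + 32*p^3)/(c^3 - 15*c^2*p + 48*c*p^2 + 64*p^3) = (-c + 4*p)/(-c + 8*p)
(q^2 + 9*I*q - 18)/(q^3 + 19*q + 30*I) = (q + 6*I)/(q^2 - 3*I*q + 10)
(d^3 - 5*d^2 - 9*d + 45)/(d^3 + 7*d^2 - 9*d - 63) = (d - 5)/(d + 7)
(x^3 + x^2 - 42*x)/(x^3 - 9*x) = (x^2 + x - 42)/(x^2 - 9)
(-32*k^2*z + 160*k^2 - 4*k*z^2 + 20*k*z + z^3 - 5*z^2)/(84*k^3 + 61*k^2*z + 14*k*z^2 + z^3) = (-8*k*z + 40*k + z^2 - 5*z)/(21*k^2 + 10*k*z + z^2)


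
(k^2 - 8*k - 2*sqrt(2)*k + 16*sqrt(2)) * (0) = 0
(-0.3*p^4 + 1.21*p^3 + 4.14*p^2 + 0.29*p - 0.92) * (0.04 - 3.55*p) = 1.065*p^5 - 4.3075*p^4 - 14.6486*p^3 - 0.8639*p^2 + 3.2776*p - 0.0368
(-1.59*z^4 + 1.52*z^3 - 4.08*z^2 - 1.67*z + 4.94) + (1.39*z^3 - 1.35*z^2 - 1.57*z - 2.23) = -1.59*z^4 + 2.91*z^3 - 5.43*z^2 - 3.24*z + 2.71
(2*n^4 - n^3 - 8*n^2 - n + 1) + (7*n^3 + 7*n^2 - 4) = 2*n^4 + 6*n^3 - n^2 - n - 3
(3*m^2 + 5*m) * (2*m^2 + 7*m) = 6*m^4 + 31*m^3 + 35*m^2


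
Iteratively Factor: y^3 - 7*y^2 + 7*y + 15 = (y - 5)*(y^2 - 2*y - 3) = (y - 5)*(y + 1)*(y - 3)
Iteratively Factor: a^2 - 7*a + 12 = (a - 4)*(a - 3)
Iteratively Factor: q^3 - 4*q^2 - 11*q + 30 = (q - 2)*(q^2 - 2*q - 15) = (q - 5)*(q - 2)*(q + 3)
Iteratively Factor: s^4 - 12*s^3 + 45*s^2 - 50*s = (s)*(s^3 - 12*s^2 + 45*s - 50) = s*(s - 2)*(s^2 - 10*s + 25) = s*(s - 5)*(s - 2)*(s - 5)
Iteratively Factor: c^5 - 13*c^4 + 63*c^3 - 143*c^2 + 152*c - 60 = (c - 2)*(c^4 - 11*c^3 + 41*c^2 - 61*c + 30) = (c - 5)*(c - 2)*(c^3 - 6*c^2 + 11*c - 6) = (c - 5)*(c - 2)^2*(c^2 - 4*c + 3) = (c - 5)*(c - 3)*(c - 2)^2*(c - 1)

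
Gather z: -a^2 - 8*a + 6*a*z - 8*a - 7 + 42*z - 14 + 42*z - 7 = -a^2 - 16*a + z*(6*a + 84) - 28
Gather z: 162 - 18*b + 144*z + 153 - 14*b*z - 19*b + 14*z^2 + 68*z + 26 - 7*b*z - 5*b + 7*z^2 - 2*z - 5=-42*b + 21*z^2 + z*(210 - 21*b) + 336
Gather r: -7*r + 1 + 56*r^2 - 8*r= 56*r^2 - 15*r + 1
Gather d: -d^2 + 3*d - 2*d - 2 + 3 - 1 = -d^2 + d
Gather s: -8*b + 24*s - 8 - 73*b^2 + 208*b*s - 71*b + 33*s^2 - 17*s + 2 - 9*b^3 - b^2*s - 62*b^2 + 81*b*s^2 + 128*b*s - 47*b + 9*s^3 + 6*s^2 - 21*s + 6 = -9*b^3 - 135*b^2 - 126*b + 9*s^3 + s^2*(81*b + 39) + s*(-b^2 + 336*b - 14)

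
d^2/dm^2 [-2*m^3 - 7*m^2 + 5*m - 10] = -12*m - 14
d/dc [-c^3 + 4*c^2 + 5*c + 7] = -3*c^2 + 8*c + 5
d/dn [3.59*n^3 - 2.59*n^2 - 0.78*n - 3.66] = 10.77*n^2 - 5.18*n - 0.78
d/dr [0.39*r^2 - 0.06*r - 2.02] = 0.78*r - 0.06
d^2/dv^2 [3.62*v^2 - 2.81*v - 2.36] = 7.24000000000000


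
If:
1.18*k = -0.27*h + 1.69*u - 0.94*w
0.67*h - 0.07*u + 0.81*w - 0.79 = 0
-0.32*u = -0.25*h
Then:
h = 1.28390045708481 - 1.31640426612494*w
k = 1.1427938125694 - 1.96833547098674*w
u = 1.00304723209751 - 1.02844083291011*w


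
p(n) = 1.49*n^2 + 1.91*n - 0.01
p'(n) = 2.98*n + 1.91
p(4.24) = 34.88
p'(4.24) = 14.55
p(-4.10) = 17.21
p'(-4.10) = -10.31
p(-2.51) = 4.58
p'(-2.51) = -5.57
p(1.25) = 4.71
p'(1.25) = 5.64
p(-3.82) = 14.44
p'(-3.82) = -9.47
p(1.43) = 5.77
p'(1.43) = 6.17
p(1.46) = 5.95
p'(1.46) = 6.26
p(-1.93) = 1.85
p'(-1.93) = -3.84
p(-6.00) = 42.17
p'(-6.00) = -15.97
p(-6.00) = 42.17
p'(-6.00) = -15.97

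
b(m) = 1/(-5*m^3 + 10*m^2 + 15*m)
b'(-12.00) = 0.00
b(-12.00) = 0.00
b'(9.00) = 0.00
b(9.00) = 0.00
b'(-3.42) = 0.00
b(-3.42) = 0.00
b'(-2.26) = 0.02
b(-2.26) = 0.01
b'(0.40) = -0.39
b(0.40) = 0.14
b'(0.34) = -0.55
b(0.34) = 0.17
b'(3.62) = 0.04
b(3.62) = -0.02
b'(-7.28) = 0.00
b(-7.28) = 0.00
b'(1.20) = -0.03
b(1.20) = 0.04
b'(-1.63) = 0.10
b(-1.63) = 0.04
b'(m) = (15*m^2 - 20*m - 15)/(-5*m^3 + 10*m^2 + 15*m)^2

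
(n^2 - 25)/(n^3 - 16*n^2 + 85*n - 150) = (n + 5)/(n^2 - 11*n + 30)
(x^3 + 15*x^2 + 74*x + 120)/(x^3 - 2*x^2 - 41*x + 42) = (x^2 + 9*x + 20)/(x^2 - 8*x + 7)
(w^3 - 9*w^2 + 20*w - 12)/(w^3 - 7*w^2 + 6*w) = (w - 2)/w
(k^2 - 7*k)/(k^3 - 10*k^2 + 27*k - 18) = k*(k - 7)/(k^3 - 10*k^2 + 27*k - 18)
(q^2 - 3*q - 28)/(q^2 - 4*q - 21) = (q + 4)/(q + 3)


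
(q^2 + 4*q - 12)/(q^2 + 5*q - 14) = (q + 6)/(q + 7)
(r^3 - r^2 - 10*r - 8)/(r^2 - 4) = (r^2 - 3*r - 4)/(r - 2)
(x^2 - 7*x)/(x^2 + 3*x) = (x - 7)/(x + 3)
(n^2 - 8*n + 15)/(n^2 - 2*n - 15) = (n - 3)/(n + 3)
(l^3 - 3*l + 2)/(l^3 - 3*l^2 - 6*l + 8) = (l - 1)/(l - 4)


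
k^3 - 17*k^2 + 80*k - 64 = (k - 8)^2*(k - 1)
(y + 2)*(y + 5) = y^2 + 7*y + 10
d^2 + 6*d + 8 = (d + 2)*(d + 4)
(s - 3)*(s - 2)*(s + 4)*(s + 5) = s^4 + 4*s^3 - 19*s^2 - 46*s + 120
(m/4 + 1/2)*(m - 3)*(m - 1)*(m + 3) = m^4/4 + m^3/4 - 11*m^2/4 - 9*m/4 + 9/2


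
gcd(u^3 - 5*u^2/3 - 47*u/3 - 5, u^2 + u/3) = u + 1/3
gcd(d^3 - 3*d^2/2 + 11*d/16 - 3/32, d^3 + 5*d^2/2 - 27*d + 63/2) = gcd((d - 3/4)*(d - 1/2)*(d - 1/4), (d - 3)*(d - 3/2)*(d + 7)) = 1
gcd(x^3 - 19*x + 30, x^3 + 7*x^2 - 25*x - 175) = x + 5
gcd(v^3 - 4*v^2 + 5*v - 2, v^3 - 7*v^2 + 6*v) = v - 1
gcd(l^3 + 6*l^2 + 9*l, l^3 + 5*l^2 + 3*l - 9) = l^2 + 6*l + 9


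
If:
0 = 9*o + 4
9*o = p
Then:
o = -4/9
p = -4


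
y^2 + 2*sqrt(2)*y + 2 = (y + sqrt(2))^2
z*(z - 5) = z^2 - 5*z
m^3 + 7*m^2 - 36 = (m - 2)*(m + 3)*(m + 6)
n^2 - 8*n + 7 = (n - 7)*(n - 1)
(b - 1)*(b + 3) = b^2 + 2*b - 3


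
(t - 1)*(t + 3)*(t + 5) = t^3 + 7*t^2 + 7*t - 15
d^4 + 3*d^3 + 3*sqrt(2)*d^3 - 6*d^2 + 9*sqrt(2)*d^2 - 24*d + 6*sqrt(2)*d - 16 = (d + 1)*(d + 2)*(d - sqrt(2))*(d + 4*sqrt(2))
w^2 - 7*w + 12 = (w - 4)*(w - 3)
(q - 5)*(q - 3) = q^2 - 8*q + 15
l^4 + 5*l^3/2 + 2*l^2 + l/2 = l*(l + 1/2)*(l + 1)^2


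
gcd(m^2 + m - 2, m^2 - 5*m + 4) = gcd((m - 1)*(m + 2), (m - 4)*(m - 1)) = m - 1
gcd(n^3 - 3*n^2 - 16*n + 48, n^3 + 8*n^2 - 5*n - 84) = n^2 + n - 12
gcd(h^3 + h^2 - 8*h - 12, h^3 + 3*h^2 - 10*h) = 1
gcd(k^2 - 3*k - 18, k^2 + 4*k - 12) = 1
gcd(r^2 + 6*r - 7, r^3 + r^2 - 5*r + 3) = r - 1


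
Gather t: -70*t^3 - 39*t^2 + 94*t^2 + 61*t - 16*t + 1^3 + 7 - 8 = -70*t^3 + 55*t^2 + 45*t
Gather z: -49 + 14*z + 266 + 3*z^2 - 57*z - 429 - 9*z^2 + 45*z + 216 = -6*z^2 + 2*z + 4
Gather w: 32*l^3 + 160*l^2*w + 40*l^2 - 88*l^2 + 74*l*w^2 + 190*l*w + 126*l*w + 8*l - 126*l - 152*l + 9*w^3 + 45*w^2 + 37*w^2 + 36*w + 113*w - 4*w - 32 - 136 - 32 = 32*l^3 - 48*l^2 - 270*l + 9*w^3 + w^2*(74*l + 82) + w*(160*l^2 + 316*l + 145) - 200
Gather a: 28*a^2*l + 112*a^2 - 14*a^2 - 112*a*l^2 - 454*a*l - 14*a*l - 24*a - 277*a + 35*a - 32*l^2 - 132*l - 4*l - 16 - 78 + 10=a^2*(28*l + 98) + a*(-112*l^2 - 468*l - 266) - 32*l^2 - 136*l - 84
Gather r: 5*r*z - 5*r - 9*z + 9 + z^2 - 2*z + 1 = r*(5*z - 5) + z^2 - 11*z + 10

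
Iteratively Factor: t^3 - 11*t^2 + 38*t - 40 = (t - 4)*(t^2 - 7*t + 10) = (t - 5)*(t - 4)*(t - 2)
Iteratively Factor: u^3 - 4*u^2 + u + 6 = (u + 1)*(u^2 - 5*u + 6) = (u - 2)*(u + 1)*(u - 3)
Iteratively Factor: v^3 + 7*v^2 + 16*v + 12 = (v + 3)*(v^2 + 4*v + 4) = (v + 2)*(v + 3)*(v + 2)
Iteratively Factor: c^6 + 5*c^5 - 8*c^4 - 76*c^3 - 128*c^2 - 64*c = (c + 2)*(c^5 + 3*c^4 - 14*c^3 - 48*c^2 - 32*c) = (c - 4)*(c + 2)*(c^4 + 7*c^3 + 14*c^2 + 8*c) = c*(c - 4)*(c + 2)*(c^3 + 7*c^2 + 14*c + 8) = c*(c - 4)*(c + 2)^2*(c^2 + 5*c + 4) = c*(c - 4)*(c + 2)^2*(c + 4)*(c + 1)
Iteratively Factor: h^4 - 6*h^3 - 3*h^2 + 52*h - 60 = (h - 2)*(h^3 - 4*h^2 - 11*h + 30) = (h - 2)^2*(h^2 - 2*h - 15) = (h - 5)*(h - 2)^2*(h + 3)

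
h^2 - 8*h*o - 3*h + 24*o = (h - 3)*(h - 8*o)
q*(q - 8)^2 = q^3 - 16*q^2 + 64*q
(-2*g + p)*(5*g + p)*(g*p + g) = -10*g^3*p - 10*g^3 + 3*g^2*p^2 + 3*g^2*p + g*p^3 + g*p^2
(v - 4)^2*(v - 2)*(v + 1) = v^4 - 9*v^3 + 22*v^2 - 32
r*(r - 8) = r^2 - 8*r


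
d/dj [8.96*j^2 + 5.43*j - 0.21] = 17.92*j + 5.43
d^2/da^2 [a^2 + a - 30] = 2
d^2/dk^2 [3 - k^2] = -2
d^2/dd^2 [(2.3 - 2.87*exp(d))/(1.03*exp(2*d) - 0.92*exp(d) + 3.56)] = (-3.044783*exp(4*d) + 7.040668*exp(3*d) + 56.603856*exp(2*d) - 41.187664*exp(d) - 28.840272)*exp(d)/(1.092727*exp(6*d) - 2.928084*exp(5*d) + 13.945788*exp(4*d) - 21.019424*exp(3*d) + 48.200976*exp(2*d) - 34.979136*exp(d) + 45.118016)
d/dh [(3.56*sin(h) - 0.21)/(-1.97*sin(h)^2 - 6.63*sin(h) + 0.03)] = (7.0132*sin(h)^2 - 0.827400000000001*sin(h) - 1.2855)*cos(h)/(3.8809*sin(h)^4 + 26.1222*sin(h)^3 + 43.8387*sin(h)^2 - 0.3978*sin(h) + 0.0009)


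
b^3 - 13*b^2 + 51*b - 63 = (b - 7)*(b - 3)^2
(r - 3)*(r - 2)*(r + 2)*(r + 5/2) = r^4 - r^3/2 - 23*r^2/2 + 2*r + 30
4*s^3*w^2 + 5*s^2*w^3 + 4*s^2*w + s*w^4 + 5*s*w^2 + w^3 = w*(s + w)*(4*s + w)*(s*w + 1)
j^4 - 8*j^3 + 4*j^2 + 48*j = j*(j - 6)*(j - 4)*(j + 2)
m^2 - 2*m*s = m*(m - 2*s)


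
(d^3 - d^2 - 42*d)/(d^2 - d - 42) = d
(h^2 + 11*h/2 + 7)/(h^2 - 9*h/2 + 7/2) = (2*h^2 + 11*h + 14)/(2*h^2 - 9*h + 7)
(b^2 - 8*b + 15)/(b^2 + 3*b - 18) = (b - 5)/(b + 6)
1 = 1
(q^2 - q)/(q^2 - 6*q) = (q - 1)/(q - 6)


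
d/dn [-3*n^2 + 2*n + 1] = 2 - 6*n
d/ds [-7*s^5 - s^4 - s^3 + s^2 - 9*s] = -35*s^4 - 4*s^3 - 3*s^2 + 2*s - 9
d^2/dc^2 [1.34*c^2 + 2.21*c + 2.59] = 2.68000000000000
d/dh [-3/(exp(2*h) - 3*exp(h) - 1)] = (6*exp(h) - 9)*exp(h)/(-exp(2*h) + 3*exp(h) + 1)^2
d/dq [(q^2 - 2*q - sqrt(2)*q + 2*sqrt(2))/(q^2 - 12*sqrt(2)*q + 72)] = (-11*sqrt(2)*q^2 + 2*q^2 - 4*sqrt(2)*q + 144*q - 72*sqrt(2) - 96)/(q^4 - 24*sqrt(2)*q^3 + 432*q^2 - 1728*sqrt(2)*q + 5184)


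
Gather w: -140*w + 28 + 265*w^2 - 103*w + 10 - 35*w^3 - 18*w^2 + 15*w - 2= -35*w^3 + 247*w^2 - 228*w + 36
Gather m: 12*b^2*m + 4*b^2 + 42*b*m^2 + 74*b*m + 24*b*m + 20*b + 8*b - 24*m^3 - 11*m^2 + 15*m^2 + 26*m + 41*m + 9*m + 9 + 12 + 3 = 4*b^2 + 28*b - 24*m^3 + m^2*(42*b + 4) + m*(12*b^2 + 98*b + 76) + 24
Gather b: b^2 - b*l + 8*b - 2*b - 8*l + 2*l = b^2 + b*(6 - l) - 6*l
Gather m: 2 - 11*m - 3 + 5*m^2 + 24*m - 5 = 5*m^2 + 13*m - 6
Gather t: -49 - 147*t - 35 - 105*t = -252*t - 84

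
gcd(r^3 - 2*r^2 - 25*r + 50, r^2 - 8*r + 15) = r - 5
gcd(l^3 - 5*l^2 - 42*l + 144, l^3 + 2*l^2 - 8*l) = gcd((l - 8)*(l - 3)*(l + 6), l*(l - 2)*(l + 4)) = 1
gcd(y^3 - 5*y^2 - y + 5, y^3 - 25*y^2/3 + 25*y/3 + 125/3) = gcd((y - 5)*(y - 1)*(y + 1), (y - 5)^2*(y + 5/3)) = y - 5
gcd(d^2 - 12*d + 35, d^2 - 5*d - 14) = d - 7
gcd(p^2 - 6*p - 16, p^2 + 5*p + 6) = p + 2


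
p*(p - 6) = p^2 - 6*p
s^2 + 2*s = s*(s + 2)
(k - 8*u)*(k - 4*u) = k^2 - 12*k*u + 32*u^2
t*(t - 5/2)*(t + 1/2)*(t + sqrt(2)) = t^4 - 2*t^3 + sqrt(2)*t^3 - 2*sqrt(2)*t^2 - 5*t^2/4 - 5*sqrt(2)*t/4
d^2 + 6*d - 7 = (d - 1)*(d + 7)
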